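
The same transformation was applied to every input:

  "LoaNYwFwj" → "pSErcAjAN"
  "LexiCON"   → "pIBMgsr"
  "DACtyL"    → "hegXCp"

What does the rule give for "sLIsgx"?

WpmWKB

Each output is the input with this applied: shift every letter 4 places forward in the alphabet (wrapping around), then flip the case of every letter.
For "sLIsgx", step one produces "wPMwkb"; step two turns that into "WpmWKB".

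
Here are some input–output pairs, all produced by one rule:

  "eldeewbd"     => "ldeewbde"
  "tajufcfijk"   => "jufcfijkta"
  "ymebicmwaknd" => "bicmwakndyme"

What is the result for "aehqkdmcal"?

hqkdmcalae

What's happening: swap the front and back halves of the string, then move the last 3 characters to the front (rotate right by 3).
For "aehqkdmcal" the result is "hqkdmcalae".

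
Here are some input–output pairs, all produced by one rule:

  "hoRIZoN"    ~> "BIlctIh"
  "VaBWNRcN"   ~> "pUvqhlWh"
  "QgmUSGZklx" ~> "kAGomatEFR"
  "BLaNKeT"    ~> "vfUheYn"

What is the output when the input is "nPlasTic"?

HjFUMnCW

The transformation: flip the case of every letter, then shift every letter 6 places backward in the alphabet (wrapping around).
Working it through for "nPlasTic": intermediate "NpLAStIC", final "HjFUMnCW".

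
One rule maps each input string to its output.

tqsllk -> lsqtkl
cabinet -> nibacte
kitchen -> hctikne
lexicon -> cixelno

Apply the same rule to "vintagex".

The rule is to reverse the string, then move the first 2 characters to the end (rotate left by 2).
Starting from "vintagex": after the first operation, "xegatniv"; after the second, "gatnivxe".

gatnivxe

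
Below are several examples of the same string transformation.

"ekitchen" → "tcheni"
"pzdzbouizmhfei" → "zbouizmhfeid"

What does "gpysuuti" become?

Rule — delete the first 2 characters, then move the first character to the end.
On "gpysuuti": the first step gives "ysuuti", and the second then gives "suutiy".

suutiy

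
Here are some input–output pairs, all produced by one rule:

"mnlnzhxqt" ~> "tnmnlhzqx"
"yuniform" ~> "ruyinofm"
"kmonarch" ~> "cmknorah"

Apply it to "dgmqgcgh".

Looking at the pairs, the operation is to swap each adjacent pair of characters (1↔2, 3↔4, ...), then move the last character to the front.
For "dgmqgcgh", step one produces "gdqmcghg"; step two turns that into "ggdqmcgh".

ggdqmcgh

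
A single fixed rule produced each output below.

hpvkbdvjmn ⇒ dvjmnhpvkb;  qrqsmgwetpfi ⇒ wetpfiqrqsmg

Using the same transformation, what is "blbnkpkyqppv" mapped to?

kyqppvblbnkp

The pattern: swap the front and back halves of the string.
"blbnkpkyqppv" → "kyqppvblbnkp".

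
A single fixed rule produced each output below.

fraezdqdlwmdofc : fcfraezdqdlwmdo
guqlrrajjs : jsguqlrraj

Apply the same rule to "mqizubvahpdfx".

fxmqizubvahpd

The pattern: move the last 2 characters to the front (rotate right by 2).
So "mqizubvahpdfx" becomes "fxmqizubvahpd".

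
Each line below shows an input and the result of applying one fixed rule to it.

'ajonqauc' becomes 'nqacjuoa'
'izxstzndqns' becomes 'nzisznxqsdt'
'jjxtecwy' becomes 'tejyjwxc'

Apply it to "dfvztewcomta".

ewdaftvmzotc

What's happening: take characters alternately from the front and the back (1st, last, 2nd, 2nd-last, ...), then move the last 2 characters to the front (rotate right by 2).
On "dfvztewcomta": the first step gives "daftvmzotcew", and the second then gives "ewdaftvmzotc".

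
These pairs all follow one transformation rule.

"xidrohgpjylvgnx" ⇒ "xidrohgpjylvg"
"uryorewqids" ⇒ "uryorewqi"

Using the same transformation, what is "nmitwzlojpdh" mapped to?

nmitwzlojp

The rule is to delete the last 2 characters.
On "nmitwzlojpdh" that produces "nmitwzlojp".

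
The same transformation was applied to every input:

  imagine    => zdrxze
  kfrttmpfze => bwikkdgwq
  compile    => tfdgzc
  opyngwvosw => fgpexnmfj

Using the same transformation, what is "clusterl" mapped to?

tcljkvi

Rule — shift every letter 9 places backward in the alphabet (wrapping around), then delete the last character.
Starting from "clusterl": after the first operation, "tcljkvic"; after the second, "tcljkvi".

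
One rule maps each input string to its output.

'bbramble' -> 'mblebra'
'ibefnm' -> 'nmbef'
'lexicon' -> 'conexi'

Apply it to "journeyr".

neyrour

Each output is the input with this applied: delete the first character, then move the first 3 characters to the end (rotate left by 3).
For "journeyr", step one produces "ourneyr"; step two turns that into "neyrour".
(Check on "ibefnm": → "befnm" → "nmbef" ✓)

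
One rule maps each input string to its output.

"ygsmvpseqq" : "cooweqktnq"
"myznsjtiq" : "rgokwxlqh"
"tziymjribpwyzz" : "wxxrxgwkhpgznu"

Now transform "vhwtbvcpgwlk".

What's happening: move the last 3 characters to the front (rotate right by 3), then shift every letter 2 places backward in the alphabet (wrapping around).
On "vhwtbvcpgwlk" that produces "ujitfurztane".

ujitfurztane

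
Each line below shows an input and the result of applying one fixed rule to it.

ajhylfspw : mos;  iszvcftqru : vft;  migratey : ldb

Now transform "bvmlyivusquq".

ybxx

Rule — shift every letter 3 places forward in the alphabet (wrapping around), then keep one character in every 3, starting at position 2 (positions 2nd, 5th, 8th, ...).
Doing the same to "bvmlyivusquq": "ybxx".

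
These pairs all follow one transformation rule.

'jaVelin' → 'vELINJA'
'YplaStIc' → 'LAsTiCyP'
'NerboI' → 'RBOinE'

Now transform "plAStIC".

asTicPL

Each output is the input with this applied: flip the case of every letter, then move the first 2 characters to the end (rotate left by 2).
On "plAStIC": the first step gives "PLasTic", and the second then gives "asTicPL".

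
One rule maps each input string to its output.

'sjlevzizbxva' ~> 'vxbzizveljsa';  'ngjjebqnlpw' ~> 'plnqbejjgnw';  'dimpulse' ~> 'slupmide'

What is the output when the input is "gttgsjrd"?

Each output is the input with this applied: move the last character to the front, then reverse the string.
On "gttgsjrd": the first step gives "dgttgsjr", and the second then gives "rjsgttgd".

rjsgttgd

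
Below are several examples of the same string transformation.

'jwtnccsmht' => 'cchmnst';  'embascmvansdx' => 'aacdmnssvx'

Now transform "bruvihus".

hisuv

Looking at the pairs, the operation is to delete the first 3 characters, then sort the characters into alphabetical order.
So "bruvihus" becomes "hisuv".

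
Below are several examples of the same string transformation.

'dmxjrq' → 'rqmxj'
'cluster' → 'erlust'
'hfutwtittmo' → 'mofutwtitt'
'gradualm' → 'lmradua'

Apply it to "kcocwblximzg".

The pattern: delete the first character, then move the last 2 characters to the front (rotate right by 2).
On "kcocwblximzg": the first step gives "cocwblximzg", and the second then gives "zgcocwblxim".

zgcocwblxim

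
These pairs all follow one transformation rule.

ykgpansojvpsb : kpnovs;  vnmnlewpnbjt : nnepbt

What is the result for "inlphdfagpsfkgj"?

npdapfg

Rule — keep every other character starting from the second (positions 2nd, 4th, 6th, ...).
"inlphdfagpsfkgj" → "npdapfg".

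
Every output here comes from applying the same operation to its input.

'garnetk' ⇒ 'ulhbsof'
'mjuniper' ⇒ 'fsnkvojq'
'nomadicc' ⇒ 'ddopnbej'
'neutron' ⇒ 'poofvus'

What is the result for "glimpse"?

tfhmjnq

What's happening: move the last 2 characters to the front (rotate right by 2), then shift every letter 1 place forward in the alphabet (wrapping around).
For "glimpse", step one produces "seglimp"; step two turns that into "tfhmjnq".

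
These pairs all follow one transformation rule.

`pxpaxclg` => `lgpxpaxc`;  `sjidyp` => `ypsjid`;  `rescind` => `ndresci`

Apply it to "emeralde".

deemeral

The transformation: move the last 2 characters to the front (rotate right by 2).
So "emeralde" becomes "deemeral".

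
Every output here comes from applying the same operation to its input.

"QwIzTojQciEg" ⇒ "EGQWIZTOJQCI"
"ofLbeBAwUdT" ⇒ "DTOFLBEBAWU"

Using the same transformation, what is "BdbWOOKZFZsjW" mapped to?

JWBDBWOOKZFZS

What's happening: move the last 2 characters to the front (rotate right by 2), then convert every letter to uppercase.
For "BdbWOOKZFZsjW", step one produces "jWBdbWOOKZFZs"; step two turns that into "JWBDBWOOKZFZS".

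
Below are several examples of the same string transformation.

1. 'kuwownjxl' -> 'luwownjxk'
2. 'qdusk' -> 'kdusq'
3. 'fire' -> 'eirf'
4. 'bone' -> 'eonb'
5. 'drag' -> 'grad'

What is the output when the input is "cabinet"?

The pattern: swap the first and last characters.
On "cabinet" that produces "tabinec".

tabinec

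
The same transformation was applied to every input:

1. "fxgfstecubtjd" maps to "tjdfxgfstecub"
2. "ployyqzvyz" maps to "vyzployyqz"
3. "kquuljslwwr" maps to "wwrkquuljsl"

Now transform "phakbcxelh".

Each output is the input with this applied: move the last 3 characters to the front (rotate right by 3).
So "phakbcxelh" becomes "elhphakbcx".

elhphakbcx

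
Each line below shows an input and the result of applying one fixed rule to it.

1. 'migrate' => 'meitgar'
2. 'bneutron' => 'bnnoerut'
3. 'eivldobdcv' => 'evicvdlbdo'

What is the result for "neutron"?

nneourt

In each case the input is transformed by: take characters alternately from the front and the back (1st, last, 2nd, 2nd-last, ...).
For "neutron" the result is "nneourt".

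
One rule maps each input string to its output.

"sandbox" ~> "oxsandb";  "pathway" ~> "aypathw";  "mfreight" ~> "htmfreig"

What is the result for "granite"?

Looking at the pairs, the operation is to move the last 2 characters to the front (rotate right by 2).
"granite" → "tegrani".

tegrani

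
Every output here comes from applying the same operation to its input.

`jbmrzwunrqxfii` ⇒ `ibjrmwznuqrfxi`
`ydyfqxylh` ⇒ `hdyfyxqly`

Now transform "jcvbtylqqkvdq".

qcjbvytqlkqdv

In each case the input is transformed by: swap each adjacent pair of characters (1↔2, 3↔4, ...), then move the last character to the front.
On "jcvbtylqqkvdq" that produces "qcjbvytqlkqdv".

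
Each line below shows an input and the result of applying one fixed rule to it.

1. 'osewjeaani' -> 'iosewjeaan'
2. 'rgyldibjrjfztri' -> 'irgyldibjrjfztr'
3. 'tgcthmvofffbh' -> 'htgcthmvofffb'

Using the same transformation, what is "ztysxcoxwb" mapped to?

The pattern: move the last character to the front.
On "ztysxcoxwb" that produces "bztysxcoxw".

bztysxcoxw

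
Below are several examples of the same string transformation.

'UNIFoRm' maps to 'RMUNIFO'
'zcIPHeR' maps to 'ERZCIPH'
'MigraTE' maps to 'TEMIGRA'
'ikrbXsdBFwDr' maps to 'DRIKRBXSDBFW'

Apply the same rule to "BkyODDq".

Looking at the pairs, the operation is to move the last 2 characters to the front (rotate right by 2), then convert every letter to uppercase.
"BkyODDq" → "DqBkyOD" → "DQBKYOD".

DQBKYOD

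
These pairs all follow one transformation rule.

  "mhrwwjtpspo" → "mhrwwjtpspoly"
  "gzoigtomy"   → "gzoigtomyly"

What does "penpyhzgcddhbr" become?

penpyhzgcddhbrly

In each case the input is transformed by: append "ly".
"penpyhzgcddhbr" → "penpyhzgcddhbrly".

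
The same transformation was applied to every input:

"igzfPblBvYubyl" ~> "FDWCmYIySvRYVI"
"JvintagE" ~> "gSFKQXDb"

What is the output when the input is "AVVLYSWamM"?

The rule is to shift every letter 3 places backward in the alphabet (wrapping around), then flip the case of every letter.
Applying both steps to "AVVLYSWamM": "XSSIVPTxjJ", then "xssivptXJj".

xssivptXJj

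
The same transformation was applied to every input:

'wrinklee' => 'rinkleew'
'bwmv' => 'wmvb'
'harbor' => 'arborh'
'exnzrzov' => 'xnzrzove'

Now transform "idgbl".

Each output is the input with this applied: move the first character to the end.
Doing the same to "idgbl": "dgbli".

dgbli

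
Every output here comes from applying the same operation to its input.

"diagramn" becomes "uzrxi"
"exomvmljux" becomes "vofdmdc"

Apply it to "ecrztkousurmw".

vtiqkbfljl

The transformation: delete the last 3 characters, then shift every letter 9 places backward in the alphabet (wrapping around).
Doing the same to "ecrztkousurmw": "vtiqkbfljl".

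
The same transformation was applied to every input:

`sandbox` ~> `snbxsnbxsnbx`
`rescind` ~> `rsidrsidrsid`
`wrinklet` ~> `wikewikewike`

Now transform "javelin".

jvlnjvlnjvln

In each case the input is transformed by: keep every other character starting from the first (positions 1st, 3rd, 5th, ...), then write the whole string 3 times in a row.
Starting from "javelin": after the first operation, "jvln"; after the second, "jvlnjvlnjvln".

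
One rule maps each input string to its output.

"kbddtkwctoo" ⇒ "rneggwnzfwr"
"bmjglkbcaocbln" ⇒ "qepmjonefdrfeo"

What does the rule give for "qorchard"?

gtrufkdu

The transformation: shift every letter 3 places forward in the alphabet (wrapping around), then move the last character to the front.
Starting from "qorchard": after the first operation, "trufkdug"; after the second, "gtrufkdu".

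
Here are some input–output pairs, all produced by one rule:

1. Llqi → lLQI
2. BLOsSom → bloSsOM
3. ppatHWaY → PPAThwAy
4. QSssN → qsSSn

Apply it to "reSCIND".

Rule — flip the case of every letter.
For "reSCIND" the result is "REscind".

REscind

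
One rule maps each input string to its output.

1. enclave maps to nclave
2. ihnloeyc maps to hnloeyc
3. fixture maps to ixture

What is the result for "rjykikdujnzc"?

jykikdujnzc

The pattern: delete the first character.
"rjykikdujnzc" → "jykikdujnzc".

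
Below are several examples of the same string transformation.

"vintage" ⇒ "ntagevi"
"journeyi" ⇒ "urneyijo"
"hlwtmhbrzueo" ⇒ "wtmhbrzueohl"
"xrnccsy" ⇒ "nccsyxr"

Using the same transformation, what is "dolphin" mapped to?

lphindo

In each case the input is transformed by: move the first 2 characters to the end (rotate left by 2).
On "dolphin" that produces "lphindo".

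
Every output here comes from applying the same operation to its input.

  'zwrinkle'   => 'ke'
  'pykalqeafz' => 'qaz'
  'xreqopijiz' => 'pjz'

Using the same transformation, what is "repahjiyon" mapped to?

jyn

Looking at the pairs, the operation is to keep every other character starting from the second (positions 2nd, 4th, 6th, ...), then delete the first 2 characters.
Starting from "repahjiyon": after the first operation, "eajyn"; after the second, "jyn".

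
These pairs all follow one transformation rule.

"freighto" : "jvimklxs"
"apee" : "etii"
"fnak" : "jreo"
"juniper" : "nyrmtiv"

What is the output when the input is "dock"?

hsgo

Looking at the pairs, the operation is to shift every letter 4 places forward in the alphabet (wrapping around).
Applying that to "dock" gives "hsgo".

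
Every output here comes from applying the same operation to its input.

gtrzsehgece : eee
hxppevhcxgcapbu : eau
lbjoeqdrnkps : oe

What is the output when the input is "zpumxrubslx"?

The pattern: keep only the vowels.
On "zpumxrubslx" that produces "uu".

uu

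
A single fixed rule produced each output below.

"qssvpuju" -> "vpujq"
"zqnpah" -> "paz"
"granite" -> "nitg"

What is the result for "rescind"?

cinr

The pattern: swap the first and last characters, then delete the first 3 characters.
Starting from "rescind": after the first operation, "descinr"; after the second, "cinr".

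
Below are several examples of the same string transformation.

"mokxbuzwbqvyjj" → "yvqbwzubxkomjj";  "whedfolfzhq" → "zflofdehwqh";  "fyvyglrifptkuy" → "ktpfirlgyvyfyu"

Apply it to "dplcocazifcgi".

cfizacoclpdig

Looking at the pairs, the operation is to reverse the string, then move the first 2 characters to the end (rotate left by 2).
On "dplcocazifcgi": the first step gives "igcfizacoclpd", and the second then gives "cfizacoclpdig".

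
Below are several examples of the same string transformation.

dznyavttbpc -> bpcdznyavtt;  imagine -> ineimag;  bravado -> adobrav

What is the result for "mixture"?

uremixt

The transformation: move the last 3 characters to the front (rotate right by 3).
For "mixture" the result is "uremixt".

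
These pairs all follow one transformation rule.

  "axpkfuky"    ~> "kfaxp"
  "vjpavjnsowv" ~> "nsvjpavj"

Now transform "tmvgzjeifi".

Each output is the input with this applied: delete the last 3 characters, then move the last 2 characters to the front (rotate right by 2).
Applying both steps to "tmvgzjeifi": "tmvgzje", then "jetmvgz".

jetmvgz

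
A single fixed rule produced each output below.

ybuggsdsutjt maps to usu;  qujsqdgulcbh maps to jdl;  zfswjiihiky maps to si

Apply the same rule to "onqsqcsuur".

The pattern: delete the last 3 characters, then keep one character in every 3, starting at position 3 (positions 3rd, 6th, 9th, ...).
On "onqsqcsuur": the first step gives "onqsqcs", and the second then gives "qc".

qc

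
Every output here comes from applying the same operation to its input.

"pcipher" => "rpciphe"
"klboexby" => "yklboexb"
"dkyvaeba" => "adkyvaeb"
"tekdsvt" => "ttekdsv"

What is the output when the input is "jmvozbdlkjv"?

vjmvozbdlkj

The rule is to move the last character to the front.
On "jmvozbdlkjv" that produces "vjmvozbdlkj".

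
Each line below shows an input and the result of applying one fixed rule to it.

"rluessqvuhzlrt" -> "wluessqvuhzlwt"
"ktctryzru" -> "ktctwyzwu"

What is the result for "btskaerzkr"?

The pattern: replace every "r" with "w".
On "btskaerzkr" that produces "btskaewzkw".

btskaewzkw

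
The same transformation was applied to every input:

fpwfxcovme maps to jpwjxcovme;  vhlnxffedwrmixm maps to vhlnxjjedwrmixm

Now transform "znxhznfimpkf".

Rule — replace every "f" with "j".
"znxhznfimpkf" → "znxhznjimpkj".

znxhznjimpkj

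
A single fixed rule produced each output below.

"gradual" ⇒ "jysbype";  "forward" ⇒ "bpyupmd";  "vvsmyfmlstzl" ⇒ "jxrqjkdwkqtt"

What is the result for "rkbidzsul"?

What's happening: reverse the string, then shift every letter 2 places backward in the alphabet (wrapping around).
"rkbidzsul" → "luszdibkr" → "jsqxbgzip".

jsqxbgzip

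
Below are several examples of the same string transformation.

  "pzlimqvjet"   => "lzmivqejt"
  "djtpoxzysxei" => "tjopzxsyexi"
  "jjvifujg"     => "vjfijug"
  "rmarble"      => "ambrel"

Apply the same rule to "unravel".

Looking at the pairs, the operation is to delete the first character, then swap each adjacent pair of characters (1↔2, 3↔4, ...).
"unravel" → "rnvale".

rnvale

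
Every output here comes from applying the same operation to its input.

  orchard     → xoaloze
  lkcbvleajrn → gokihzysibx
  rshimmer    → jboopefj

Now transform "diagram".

oxjafxd

The rule is to shift every letter 3 places backward in the alphabet (wrapping around), then move the last 3 characters to the front (rotate right by 3).
Starting from "diagram": after the first operation, "afxdoxj"; after the second, "oxjafxd".
(Check on "orchard": → "lozexoa" → "xoaloze" ✓)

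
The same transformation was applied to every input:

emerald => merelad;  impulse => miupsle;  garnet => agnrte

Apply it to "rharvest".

hrraevts

Looking at the pairs, the operation is to swap each adjacent pair of characters (1↔2, 3↔4, ...).
For "rharvest" the result is "hrraevts".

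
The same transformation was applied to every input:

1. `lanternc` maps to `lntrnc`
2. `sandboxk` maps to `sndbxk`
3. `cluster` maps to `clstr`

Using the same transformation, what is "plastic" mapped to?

Looking at the pairs, the operation is to remove every vowel.
For "plastic" the result is "plstc".

plstc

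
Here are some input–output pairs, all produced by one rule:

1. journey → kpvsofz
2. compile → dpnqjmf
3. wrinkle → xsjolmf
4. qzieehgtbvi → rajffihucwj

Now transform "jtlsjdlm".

kumtkemn

Rule — shift every letter 1 place forward in the alphabet (wrapping around).
"jtlsjdlm" → "kumtkemn".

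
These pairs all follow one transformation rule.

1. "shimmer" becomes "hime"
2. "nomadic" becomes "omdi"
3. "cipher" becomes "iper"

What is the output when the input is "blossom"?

What's happening: double every character, then keep one character in every 3, starting at position 3 (positions 3rd, 6th, 9th, ...).
For "blossom", step one produces "bblloossssoomm"; step two turns that into "loso".

loso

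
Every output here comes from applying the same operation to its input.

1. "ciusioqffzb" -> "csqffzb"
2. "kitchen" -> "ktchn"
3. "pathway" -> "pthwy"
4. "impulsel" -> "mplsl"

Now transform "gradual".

grdl

In each case the input is transformed by: remove every vowel.
So "gradual" becomes "grdl".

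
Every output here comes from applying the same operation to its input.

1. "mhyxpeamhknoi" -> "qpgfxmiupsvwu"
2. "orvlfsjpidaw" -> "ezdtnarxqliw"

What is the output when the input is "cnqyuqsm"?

The rule is to swap the first and last characters, then shift every letter 8 places forward in the alphabet (wrapping around).
Working it through for "cnqyuqsm": intermediate "mnqyuqsc", final "uvygcyak".

uvygcyak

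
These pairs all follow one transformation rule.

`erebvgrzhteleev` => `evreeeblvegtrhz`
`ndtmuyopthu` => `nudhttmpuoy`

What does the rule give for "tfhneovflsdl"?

tlfdhsnlefov

What's happening: take characters alternately from the front and the back (1st, last, 2nd, 2nd-last, ...).
Applying that to "tfhneovflsdl" gives "tlfdhsnlefov".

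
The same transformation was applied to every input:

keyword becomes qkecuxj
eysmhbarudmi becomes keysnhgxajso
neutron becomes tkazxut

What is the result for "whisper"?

cnoyvkx

Each output is the input with this applied: shift every letter 6 places forward in the alphabet (wrapping around).
On "whisper" that produces "cnoyvkx".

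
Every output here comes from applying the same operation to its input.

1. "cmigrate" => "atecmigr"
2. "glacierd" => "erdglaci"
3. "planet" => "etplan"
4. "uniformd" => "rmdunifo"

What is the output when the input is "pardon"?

onpard

Each output is the input with this applied: swap the front and back halves of the string, then move the first character to the end.
For "pardon", step one produces "donpar"; step two turns that into "onpard".
(Check on "glacierd": → "ierdglac" → "erdglaci" ✓)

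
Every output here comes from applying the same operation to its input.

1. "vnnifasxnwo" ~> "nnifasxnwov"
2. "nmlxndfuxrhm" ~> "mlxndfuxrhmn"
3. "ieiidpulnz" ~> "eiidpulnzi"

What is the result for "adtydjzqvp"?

dtydjzqvpa

The rule is to move the first character to the end.
For "adtydjzqvp" the result is "dtydjzqvpa".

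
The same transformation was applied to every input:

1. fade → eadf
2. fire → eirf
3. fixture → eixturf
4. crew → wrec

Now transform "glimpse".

elimpsg

Looking at the pairs, the operation is to swap the first and last characters.
On "glimpse" that produces "elimpsg".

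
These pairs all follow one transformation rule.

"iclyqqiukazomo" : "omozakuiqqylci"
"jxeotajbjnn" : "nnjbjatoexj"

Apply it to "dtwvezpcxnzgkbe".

Looking at the pairs, the operation is to reverse the string.
"dtwvezpcxnzgkbe" → "ebkgznxcpzevwtd".

ebkgznxcpzevwtd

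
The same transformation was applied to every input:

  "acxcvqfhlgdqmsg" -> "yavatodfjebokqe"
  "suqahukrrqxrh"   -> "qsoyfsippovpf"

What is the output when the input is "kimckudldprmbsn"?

In each case the input is transformed by: shift every letter 2 places backward in the alphabet (wrapping around).
Doing the same to "kimckudldprmbsn": "igkaisbjbnpkzql".

igkaisbjbnpkzql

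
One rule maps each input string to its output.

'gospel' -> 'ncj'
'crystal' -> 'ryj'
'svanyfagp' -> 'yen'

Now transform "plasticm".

gak

Rule — shift every letter 2 places backward in the alphabet (wrapping around), then keep only the last 3 characters.
On "plasticm": the first step gives "njyqrgak", and the second then gives "gak".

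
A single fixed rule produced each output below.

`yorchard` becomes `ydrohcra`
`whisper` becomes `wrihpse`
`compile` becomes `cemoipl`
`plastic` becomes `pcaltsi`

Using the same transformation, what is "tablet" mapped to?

The rule is to move the last character to the front, then swap each adjacent pair of characters (1↔2, 3↔4, ...).
"tablet" → "ttable" → "ttbael".

ttbael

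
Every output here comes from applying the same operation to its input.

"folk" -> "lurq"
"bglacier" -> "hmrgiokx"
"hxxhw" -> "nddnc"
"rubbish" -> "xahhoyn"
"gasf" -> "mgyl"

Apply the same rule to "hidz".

nojf

Looking at the pairs, the operation is to shift every letter 6 places forward in the alphabet (wrapping around).
So "hidz" becomes "nojf".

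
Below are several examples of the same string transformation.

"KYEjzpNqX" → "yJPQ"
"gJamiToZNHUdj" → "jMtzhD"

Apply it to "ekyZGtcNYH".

What's happening: keep every other character starting from the second (positions 2nd, 4th, 6th, ...), then flip the case of every letter.
Working it through for "ekyZGtcNYH": intermediate "kZtNH", final "KzTnh".

KzTnh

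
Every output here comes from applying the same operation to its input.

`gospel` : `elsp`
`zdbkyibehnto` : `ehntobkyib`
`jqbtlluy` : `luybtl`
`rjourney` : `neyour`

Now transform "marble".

lerb

The transformation: delete the first 2 characters, then swap the front and back halves of the string.
Starting from "marble": after the first operation, "rble"; after the second, "lerb".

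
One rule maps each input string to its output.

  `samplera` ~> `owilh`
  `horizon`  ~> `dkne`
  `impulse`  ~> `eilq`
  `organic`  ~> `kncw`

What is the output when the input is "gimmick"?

ceii

Looking at the pairs, the operation is to shift every letter 4 places backward in the alphabet (wrapping around), then delete the last 3 characters.
Starting from "gimmick": after the first operation, "ceiieyg"; after the second, "ceii".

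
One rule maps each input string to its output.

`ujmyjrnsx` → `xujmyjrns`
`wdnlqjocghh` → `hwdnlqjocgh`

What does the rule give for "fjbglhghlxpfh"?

hfjbglhghlxpf

What's happening: move the last character to the front.
On "fjbglhghlxpfh" that produces "hfjbglhghlxpf".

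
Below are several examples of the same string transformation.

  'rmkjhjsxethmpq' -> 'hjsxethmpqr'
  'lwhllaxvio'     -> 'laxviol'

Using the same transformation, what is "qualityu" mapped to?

ityuq

Looking at the pairs, the operation is to move the first character to the end, then delete the first 3 characters.
Starting from "qualityu": after the first operation, "ualityuq"; after the second, "ityuq".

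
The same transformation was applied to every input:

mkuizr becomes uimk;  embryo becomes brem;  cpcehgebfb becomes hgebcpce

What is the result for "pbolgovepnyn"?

ovepnpbolg

What's happening: delete the last 2 characters, then swap the front and back halves of the string.
"pbolgovepnyn" → "ovepnpbolg".
(Check on "mkuizr": → "mkui" → "uimk" ✓)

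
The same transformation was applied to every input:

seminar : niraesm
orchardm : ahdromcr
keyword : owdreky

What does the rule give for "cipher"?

ehcrpi

The transformation: move the first 3 characters to the end (rotate left by 3), then swap each adjacent pair of characters (1↔2, 3↔4, ...).
Starting from "cipher": after the first operation, "hercip"; after the second, "ehcrpi".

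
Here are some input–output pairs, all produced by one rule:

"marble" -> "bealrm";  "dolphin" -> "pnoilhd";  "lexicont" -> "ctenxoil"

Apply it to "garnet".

The transformation: take characters alternately from the front and the back (1st, last, 2nd, 2nd-last, ...), then swap the first and last characters.
Starting from "garnet": after the first operation, "gtaern"; after the second, "ntaerg".
(Check on "marble": → "mealrb" → "bealrm" ✓)

ntaerg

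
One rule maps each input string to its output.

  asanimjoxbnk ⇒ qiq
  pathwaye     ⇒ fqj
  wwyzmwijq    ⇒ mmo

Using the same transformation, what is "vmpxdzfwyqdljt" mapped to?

lcf

The transformation: shift every letter 10 places backward in the alphabet (wrapping around), then keep only the first 3 characters.
Applying both steps to "vmpxdzfwyqdljt": "lcfntpvmogtbzj", then "lcf".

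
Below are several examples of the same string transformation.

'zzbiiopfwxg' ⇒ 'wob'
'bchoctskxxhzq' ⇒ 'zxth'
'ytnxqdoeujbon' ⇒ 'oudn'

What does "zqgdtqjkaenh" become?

haqg

Each output is the input with this applied: keep one character in every 3, starting at position 3 (positions 3rd, 6th, 9th, ...), then reverse the string.
Applying both steps to "zqgdtqjkaenh": "gqah", then "haqg".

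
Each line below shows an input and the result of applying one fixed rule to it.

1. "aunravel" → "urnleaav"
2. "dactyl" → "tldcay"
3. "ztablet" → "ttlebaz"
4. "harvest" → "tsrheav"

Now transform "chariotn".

Rule — sort the characters into reverse alphabetical order, then move the first character to the end.
For "chariotn", step one produces "tronihca"; step two turns that into "ronihcat".
(Check on "aunravel": → "vurnleaa" → "urnleaav" ✓)

ronihcat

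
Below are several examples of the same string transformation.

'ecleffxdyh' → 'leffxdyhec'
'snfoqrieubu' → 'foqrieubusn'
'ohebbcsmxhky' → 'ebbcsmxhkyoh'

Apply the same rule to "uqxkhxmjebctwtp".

xkhxmjebctwtpuq

The rule is to move the first 2 characters to the end (rotate left by 2).
For "uqxkhxmjebctwtp" the result is "xkhxmjebctwtpuq".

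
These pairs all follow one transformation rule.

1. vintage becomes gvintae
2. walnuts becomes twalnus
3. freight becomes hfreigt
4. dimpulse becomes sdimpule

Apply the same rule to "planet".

Each output is the input with this applied: move the last character to the front, then swap the first and last characters.
"planet" → "tplane" → "eplant".

eplant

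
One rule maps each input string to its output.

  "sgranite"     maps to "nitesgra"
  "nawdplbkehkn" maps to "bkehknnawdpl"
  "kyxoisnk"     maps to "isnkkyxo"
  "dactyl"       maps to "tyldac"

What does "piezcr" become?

zcrpie

Rule — swap the front and back halves of the string.
Doing the same to "piezcr": "zcrpie".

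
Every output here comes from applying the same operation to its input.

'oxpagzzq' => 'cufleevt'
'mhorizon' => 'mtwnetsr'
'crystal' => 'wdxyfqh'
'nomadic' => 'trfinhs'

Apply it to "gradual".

wfizfql

The transformation: shift every letter 5 places forward in the alphabet (wrapping around), then move the first character to the end.
Working it through for "gradual": intermediate "lwfizfq", final "wfizfql".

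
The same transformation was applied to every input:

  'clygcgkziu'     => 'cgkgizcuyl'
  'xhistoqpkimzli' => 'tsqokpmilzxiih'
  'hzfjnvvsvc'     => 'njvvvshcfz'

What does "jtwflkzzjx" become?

lfzkjzjxwt

Each output is the input with this applied: move the first 3 characters to the end (rotate left by 3), then swap each adjacent pair of characters (1↔2, 3↔4, ...).
Doing the same to "jtwflkzzjx": "lfzkjzjxwt".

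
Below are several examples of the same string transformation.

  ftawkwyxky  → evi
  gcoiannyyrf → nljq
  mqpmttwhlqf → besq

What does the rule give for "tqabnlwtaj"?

Looking at the pairs, the operation is to keep one character in every 3, starting at position 2 (positions 2nd, 5th, 8th, ...), then shift every letter 11 places forward in the alphabet (wrapping around).
So "tqabnlwtaj" becomes "bye".
(Check on "ftawkwyxky": → "tkx" → "evi" ✓)

bye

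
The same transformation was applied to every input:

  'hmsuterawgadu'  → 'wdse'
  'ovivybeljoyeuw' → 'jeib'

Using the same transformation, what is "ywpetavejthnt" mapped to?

What's happening: keep one character in every 3, starting at position 3 (positions 3rd, 6th, 9th, ...), then move the first 2 characters to the end (rotate left by 2).
Applying both steps to "ywpetavejthnt": "pajn", then "jnpa".

jnpa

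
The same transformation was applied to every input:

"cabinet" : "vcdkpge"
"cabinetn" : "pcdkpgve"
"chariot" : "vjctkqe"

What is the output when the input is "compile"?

gqorkne

The pattern: swap the first and last characters, then shift every letter 2 places forward in the alphabet (wrapping around).
On "compile": the first step gives "eompilc", and the second then gives "gqorkne".
(Check on "cabinet": → "tabinec" → "vcdkpge" ✓)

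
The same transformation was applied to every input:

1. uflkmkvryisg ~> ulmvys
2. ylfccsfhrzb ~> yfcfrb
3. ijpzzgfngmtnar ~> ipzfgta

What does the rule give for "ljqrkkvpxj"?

lqkvx

In each case the input is transformed by: keep every other character starting from the first (positions 1st, 3rd, 5th, ...).
On "ljqrkkvpxj" that produces "lqkvx".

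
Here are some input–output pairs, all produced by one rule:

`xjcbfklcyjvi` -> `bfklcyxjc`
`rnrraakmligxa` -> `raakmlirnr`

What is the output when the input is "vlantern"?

The rule is to delete the last 3 characters, then move the first 3 characters to the end (rotate left by 3).
Applying both steps to "vlantern": "vlant", then "ntvla".

ntvla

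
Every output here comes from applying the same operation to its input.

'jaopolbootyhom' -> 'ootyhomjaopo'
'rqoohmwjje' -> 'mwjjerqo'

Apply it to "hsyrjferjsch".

Looking at the pairs, the operation is to swap the front and back halves of the string, then delete the last 2 characters.
On "hsyrjferjsch": the first step gives "erjschhsyrjf", and the second then gives "erjschhsyr".

erjschhsyr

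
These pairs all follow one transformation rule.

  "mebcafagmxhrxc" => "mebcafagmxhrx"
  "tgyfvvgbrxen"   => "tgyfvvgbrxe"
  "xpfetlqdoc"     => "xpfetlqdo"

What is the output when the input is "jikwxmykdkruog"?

What's happening: delete the last character.
So "jikwxmykdkruog" becomes "jikwxmykdkruo".

jikwxmykdkruo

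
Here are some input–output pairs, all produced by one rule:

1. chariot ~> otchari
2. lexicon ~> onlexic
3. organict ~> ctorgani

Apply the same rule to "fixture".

The rule is to move the last 2 characters to the front (rotate right by 2).
"fixture" → "refixtu".

refixtu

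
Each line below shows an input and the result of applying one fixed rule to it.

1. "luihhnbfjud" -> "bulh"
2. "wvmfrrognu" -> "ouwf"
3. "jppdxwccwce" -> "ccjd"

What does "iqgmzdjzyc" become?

jcim

The rule is to keep one character in every 3, starting at position 1 (positions 1st, 4th, 7th, ...), then move the first 2 characters to the end (rotate left by 2).
"iqgmzdjzyc" → "imjc" → "jcim".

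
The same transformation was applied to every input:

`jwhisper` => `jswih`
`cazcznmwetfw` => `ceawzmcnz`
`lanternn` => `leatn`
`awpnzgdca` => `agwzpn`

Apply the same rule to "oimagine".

ogiam

In each case the input is transformed by: delete the last 3 characters, then take characters alternately from the front and the back (1st, last, 2nd, 2nd-last, ...).
Starting from "oimagine": after the first operation, "oimag"; after the second, "ogiam".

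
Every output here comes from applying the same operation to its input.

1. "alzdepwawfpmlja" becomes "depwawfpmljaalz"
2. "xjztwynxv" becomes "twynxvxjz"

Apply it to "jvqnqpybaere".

What's happening: move the first 3 characters to the end (rotate left by 3).
Applying that to "jvqnqpybaere" gives "nqpybaerejvq".

nqpybaerejvq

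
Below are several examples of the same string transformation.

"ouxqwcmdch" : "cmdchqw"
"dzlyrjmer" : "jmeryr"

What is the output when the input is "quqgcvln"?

The rule is to delete the first 3 characters, then move the first 2 characters to the end (rotate left by 2).
On "quqgcvln": the first step gives "gcvln", and the second then gives "vlngc".

vlngc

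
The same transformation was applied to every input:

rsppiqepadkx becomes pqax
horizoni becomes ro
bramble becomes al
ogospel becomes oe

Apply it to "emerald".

The rule is to keep one character in every 3, starting at position 3 (positions 3rd, 6th, 9th, ...).
Doing the same to "emerald": "el".

el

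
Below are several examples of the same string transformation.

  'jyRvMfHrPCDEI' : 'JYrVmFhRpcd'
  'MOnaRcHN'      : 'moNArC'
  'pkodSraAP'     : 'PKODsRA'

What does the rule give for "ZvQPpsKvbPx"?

zVqpPSkVB

The transformation: delete the last 2 characters, then flip the case of every letter.
Applying that to "ZvQPpsKvbPx" gives "zVqpPSkVB".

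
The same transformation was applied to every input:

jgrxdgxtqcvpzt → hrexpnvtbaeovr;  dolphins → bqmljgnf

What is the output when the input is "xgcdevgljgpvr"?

vpetanbechtje

The transformation: take characters alternately from the front and the back (1st, last, 2nd, 2nd-last, ...), then shift every letter 2 places backward in the alphabet (wrapping around).
Starting from "xgcdevgljgpvr": after the first operation, "xrgvcpdgejvlg"; after the second, "vpetanbechtje".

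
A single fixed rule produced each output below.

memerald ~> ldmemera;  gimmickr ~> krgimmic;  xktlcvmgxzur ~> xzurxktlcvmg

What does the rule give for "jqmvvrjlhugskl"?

Each output is the input with this applied: swap the front and back halves of the string, then move the first 2 characters to the end (rotate left by 2).
So "jqmvvrjlhugskl" becomes "ugskljqmvvrjlh".

ugskljqmvvrjlh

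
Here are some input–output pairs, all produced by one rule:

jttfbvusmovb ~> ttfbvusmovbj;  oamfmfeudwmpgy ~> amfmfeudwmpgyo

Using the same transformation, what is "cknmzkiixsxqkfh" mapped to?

Rule — move the first character to the end.
"cknmzkiixsxqkfh" → "knmzkiixsxqkfhc".

knmzkiixsxqkfhc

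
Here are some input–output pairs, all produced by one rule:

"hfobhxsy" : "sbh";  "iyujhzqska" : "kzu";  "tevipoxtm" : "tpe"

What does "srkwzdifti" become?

tdk

What's happening: reverse the string, then keep one character in every 3, starting at position 2 (positions 2nd, 5th, 8th, ...).
"srkwzdifti" → "itfidzwkrs" → "tdk".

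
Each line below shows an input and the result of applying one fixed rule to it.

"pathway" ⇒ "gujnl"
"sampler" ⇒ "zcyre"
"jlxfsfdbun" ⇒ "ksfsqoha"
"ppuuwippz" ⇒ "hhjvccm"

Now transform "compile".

Rule — shift every letter 13 places forward in the alphabet (wrapping around) — i.e. ROT13, then delete the first 2 characters.
On "compile": the first step gives "pbzcvyr", and the second then gives "zcvyr".

zcvyr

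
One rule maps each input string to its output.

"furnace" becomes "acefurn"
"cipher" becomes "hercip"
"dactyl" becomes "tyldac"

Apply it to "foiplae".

laefoip

Looking at the pairs, the operation is to move the last 3 characters to the front (rotate right by 3).
So "foiplae" becomes "laefoip".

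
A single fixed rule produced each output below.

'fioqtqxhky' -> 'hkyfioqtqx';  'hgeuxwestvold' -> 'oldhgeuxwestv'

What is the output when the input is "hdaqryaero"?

In each case the input is transformed by: move the last 3 characters to the front (rotate right by 3).
"hdaqryaero" → "erohdaqrya".

erohdaqrya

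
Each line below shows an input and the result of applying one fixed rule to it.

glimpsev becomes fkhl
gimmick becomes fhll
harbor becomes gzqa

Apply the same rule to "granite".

fqzm

The pattern: shift every letter 1 place backward in the alphabet (wrapping around), then keep only the first 4 characters.
Applying both steps to "granite": "fqzmhsd", then "fqzm".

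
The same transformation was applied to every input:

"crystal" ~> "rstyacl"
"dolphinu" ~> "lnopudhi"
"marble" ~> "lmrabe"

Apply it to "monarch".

Each output is the input with this applied: sort the characters into alphabetical order, then move the first 3 characters to the end (rotate left by 3).
So "monarch" becomes "mnorach".

mnorach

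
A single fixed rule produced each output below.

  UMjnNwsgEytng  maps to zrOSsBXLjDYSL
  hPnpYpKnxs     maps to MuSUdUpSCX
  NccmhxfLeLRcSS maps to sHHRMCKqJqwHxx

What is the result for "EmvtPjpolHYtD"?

Each output is the input with this applied: shift every letter 5 places forward in the alphabet (wrapping around), then flip the case of every letter.
Working it through for "EmvtPjpolHYtD": intermediate "JrayUoutqMDyI", final "jRAYuOUTQmdYi".

jRAYuOUTQmdYi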